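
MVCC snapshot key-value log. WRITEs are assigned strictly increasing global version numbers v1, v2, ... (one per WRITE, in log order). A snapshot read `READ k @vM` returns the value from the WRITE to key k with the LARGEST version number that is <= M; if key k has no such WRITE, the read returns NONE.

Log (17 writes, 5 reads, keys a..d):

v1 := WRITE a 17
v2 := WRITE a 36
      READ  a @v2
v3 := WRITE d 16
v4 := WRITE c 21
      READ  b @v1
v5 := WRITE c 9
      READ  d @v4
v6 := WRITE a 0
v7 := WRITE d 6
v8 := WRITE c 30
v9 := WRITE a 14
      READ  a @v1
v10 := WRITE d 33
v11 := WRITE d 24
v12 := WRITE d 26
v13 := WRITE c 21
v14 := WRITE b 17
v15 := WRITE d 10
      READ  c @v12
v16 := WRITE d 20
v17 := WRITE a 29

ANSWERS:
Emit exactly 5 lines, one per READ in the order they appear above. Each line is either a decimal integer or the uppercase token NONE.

Answer: 36
NONE
16
17
30

Derivation:
v1: WRITE a=17  (a history now [(1, 17)])
v2: WRITE a=36  (a history now [(1, 17), (2, 36)])
READ a @v2: history=[(1, 17), (2, 36)] -> pick v2 -> 36
v3: WRITE d=16  (d history now [(3, 16)])
v4: WRITE c=21  (c history now [(4, 21)])
READ b @v1: history=[] -> no version <= 1 -> NONE
v5: WRITE c=9  (c history now [(4, 21), (5, 9)])
READ d @v4: history=[(3, 16)] -> pick v3 -> 16
v6: WRITE a=0  (a history now [(1, 17), (2, 36), (6, 0)])
v7: WRITE d=6  (d history now [(3, 16), (7, 6)])
v8: WRITE c=30  (c history now [(4, 21), (5, 9), (8, 30)])
v9: WRITE a=14  (a history now [(1, 17), (2, 36), (6, 0), (9, 14)])
READ a @v1: history=[(1, 17), (2, 36), (6, 0), (9, 14)] -> pick v1 -> 17
v10: WRITE d=33  (d history now [(3, 16), (7, 6), (10, 33)])
v11: WRITE d=24  (d history now [(3, 16), (7, 6), (10, 33), (11, 24)])
v12: WRITE d=26  (d history now [(3, 16), (7, 6), (10, 33), (11, 24), (12, 26)])
v13: WRITE c=21  (c history now [(4, 21), (5, 9), (8, 30), (13, 21)])
v14: WRITE b=17  (b history now [(14, 17)])
v15: WRITE d=10  (d history now [(3, 16), (7, 6), (10, 33), (11, 24), (12, 26), (15, 10)])
READ c @v12: history=[(4, 21), (5, 9), (8, 30), (13, 21)] -> pick v8 -> 30
v16: WRITE d=20  (d history now [(3, 16), (7, 6), (10, 33), (11, 24), (12, 26), (15, 10), (16, 20)])
v17: WRITE a=29  (a history now [(1, 17), (2, 36), (6, 0), (9, 14), (17, 29)])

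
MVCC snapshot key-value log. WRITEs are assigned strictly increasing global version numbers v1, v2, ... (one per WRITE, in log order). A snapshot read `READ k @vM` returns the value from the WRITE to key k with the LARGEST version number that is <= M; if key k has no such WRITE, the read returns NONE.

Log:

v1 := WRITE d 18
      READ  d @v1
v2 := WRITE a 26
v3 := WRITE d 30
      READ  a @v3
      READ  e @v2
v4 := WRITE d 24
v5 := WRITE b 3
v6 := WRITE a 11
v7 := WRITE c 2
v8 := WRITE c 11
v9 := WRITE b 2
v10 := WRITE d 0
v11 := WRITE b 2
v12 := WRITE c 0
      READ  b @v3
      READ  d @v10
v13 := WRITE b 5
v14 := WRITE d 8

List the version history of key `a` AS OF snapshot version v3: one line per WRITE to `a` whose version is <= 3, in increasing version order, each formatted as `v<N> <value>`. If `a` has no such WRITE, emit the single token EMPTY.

Scan writes for key=a with version <= 3:
  v1 WRITE d 18 -> skip
  v2 WRITE a 26 -> keep
  v3 WRITE d 30 -> skip
  v4 WRITE d 24 -> skip
  v5 WRITE b 3 -> skip
  v6 WRITE a 11 -> drop (> snap)
  v7 WRITE c 2 -> skip
  v8 WRITE c 11 -> skip
  v9 WRITE b 2 -> skip
  v10 WRITE d 0 -> skip
  v11 WRITE b 2 -> skip
  v12 WRITE c 0 -> skip
  v13 WRITE b 5 -> skip
  v14 WRITE d 8 -> skip
Collected: [(2, 26)]

Answer: v2 26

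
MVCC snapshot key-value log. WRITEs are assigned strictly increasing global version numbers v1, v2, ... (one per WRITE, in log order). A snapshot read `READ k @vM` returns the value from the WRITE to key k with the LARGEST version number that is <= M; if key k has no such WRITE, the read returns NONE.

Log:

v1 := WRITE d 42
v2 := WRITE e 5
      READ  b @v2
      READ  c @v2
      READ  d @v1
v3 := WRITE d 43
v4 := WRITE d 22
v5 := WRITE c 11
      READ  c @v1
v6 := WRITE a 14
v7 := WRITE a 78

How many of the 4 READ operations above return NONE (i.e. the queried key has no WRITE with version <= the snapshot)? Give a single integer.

Answer: 3

Derivation:
v1: WRITE d=42  (d history now [(1, 42)])
v2: WRITE e=5  (e history now [(2, 5)])
READ b @v2: history=[] -> no version <= 2 -> NONE
READ c @v2: history=[] -> no version <= 2 -> NONE
READ d @v1: history=[(1, 42)] -> pick v1 -> 42
v3: WRITE d=43  (d history now [(1, 42), (3, 43)])
v4: WRITE d=22  (d history now [(1, 42), (3, 43), (4, 22)])
v5: WRITE c=11  (c history now [(5, 11)])
READ c @v1: history=[(5, 11)] -> no version <= 1 -> NONE
v6: WRITE a=14  (a history now [(6, 14)])
v7: WRITE a=78  (a history now [(6, 14), (7, 78)])
Read results in order: ['NONE', 'NONE', '42', 'NONE']
NONE count = 3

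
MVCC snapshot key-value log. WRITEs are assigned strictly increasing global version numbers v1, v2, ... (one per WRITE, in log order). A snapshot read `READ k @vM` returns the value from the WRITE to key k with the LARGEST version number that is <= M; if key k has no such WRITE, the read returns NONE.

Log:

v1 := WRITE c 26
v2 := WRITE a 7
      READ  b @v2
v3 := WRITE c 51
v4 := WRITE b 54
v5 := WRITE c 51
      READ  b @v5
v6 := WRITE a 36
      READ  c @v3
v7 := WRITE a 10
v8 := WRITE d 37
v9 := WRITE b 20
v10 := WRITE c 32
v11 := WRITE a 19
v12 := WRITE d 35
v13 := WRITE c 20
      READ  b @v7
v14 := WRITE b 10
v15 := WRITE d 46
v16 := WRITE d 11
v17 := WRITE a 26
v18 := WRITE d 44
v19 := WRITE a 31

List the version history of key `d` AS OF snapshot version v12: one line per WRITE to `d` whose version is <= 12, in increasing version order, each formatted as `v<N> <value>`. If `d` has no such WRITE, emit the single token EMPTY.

Scan writes for key=d with version <= 12:
  v1 WRITE c 26 -> skip
  v2 WRITE a 7 -> skip
  v3 WRITE c 51 -> skip
  v4 WRITE b 54 -> skip
  v5 WRITE c 51 -> skip
  v6 WRITE a 36 -> skip
  v7 WRITE a 10 -> skip
  v8 WRITE d 37 -> keep
  v9 WRITE b 20 -> skip
  v10 WRITE c 32 -> skip
  v11 WRITE a 19 -> skip
  v12 WRITE d 35 -> keep
  v13 WRITE c 20 -> skip
  v14 WRITE b 10 -> skip
  v15 WRITE d 46 -> drop (> snap)
  v16 WRITE d 11 -> drop (> snap)
  v17 WRITE a 26 -> skip
  v18 WRITE d 44 -> drop (> snap)
  v19 WRITE a 31 -> skip
Collected: [(8, 37), (12, 35)]

Answer: v8 37
v12 35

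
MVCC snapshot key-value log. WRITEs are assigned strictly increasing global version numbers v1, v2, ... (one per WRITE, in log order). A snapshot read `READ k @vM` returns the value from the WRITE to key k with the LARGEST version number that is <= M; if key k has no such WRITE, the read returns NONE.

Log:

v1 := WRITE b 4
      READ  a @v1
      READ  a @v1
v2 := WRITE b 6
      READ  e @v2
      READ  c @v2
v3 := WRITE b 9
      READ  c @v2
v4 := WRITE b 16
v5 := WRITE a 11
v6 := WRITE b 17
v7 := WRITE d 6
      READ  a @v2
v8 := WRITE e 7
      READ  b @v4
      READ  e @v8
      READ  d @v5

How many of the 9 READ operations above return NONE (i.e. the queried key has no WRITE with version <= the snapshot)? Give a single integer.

v1: WRITE b=4  (b history now [(1, 4)])
READ a @v1: history=[] -> no version <= 1 -> NONE
READ a @v1: history=[] -> no version <= 1 -> NONE
v2: WRITE b=6  (b history now [(1, 4), (2, 6)])
READ e @v2: history=[] -> no version <= 2 -> NONE
READ c @v2: history=[] -> no version <= 2 -> NONE
v3: WRITE b=9  (b history now [(1, 4), (2, 6), (3, 9)])
READ c @v2: history=[] -> no version <= 2 -> NONE
v4: WRITE b=16  (b history now [(1, 4), (2, 6), (3, 9), (4, 16)])
v5: WRITE a=11  (a history now [(5, 11)])
v6: WRITE b=17  (b history now [(1, 4), (2, 6), (3, 9), (4, 16), (6, 17)])
v7: WRITE d=6  (d history now [(7, 6)])
READ a @v2: history=[(5, 11)] -> no version <= 2 -> NONE
v8: WRITE e=7  (e history now [(8, 7)])
READ b @v4: history=[(1, 4), (2, 6), (3, 9), (4, 16), (6, 17)] -> pick v4 -> 16
READ e @v8: history=[(8, 7)] -> pick v8 -> 7
READ d @v5: history=[(7, 6)] -> no version <= 5 -> NONE
Read results in order: ['NONE', 'NONE', 'NONE', 'NONE', 'NONE', 'NONE', '16', '7', 'NONE']
NONE count = 7

Answer: 7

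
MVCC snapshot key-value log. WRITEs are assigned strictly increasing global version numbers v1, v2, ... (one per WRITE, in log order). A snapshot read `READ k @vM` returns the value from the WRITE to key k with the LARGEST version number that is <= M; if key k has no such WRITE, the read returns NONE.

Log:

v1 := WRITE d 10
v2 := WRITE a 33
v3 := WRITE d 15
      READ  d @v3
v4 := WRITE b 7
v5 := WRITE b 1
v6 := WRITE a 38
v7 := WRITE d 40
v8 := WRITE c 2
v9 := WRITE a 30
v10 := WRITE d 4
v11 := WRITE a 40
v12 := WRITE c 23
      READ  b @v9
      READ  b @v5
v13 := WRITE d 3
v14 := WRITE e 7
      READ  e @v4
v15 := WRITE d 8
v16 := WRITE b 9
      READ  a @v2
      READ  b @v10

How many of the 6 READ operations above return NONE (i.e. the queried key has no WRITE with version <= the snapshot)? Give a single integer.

Answer: 1

Derivation:
v1: WRITE d=10  (d history now [(1, 10)])
v2: WRITE a=33  (a history now [(2, 33)])
v3: WRITE d=15  (d history now [(1, 10), (3, 15)])
READ d @v3: history=[(1, 10), (3, 15)] -> pick v3 -> 15
v4: WRITE b=7  (b history now [(4, 7)])
v5: WRITE b=1  (b history now [(4, 7), (5, 1)])
v6: WRITE a=38  (a history now [(2, 33), (6, 38)])
v7: WRITE d=40  (d history now [(1, 10), (3, 15), (7, 40)])
v8: WRITE c=2  (c history now [(8, 2)])
v9: WRITE a=30  (a history now [(2, 33), (6, 38), (9, 30)])
v10: WRITE d=4  (d history now [(1, 10), (3, 15), (7, 40), (10, 4)])
v11: WRITE a=40  (a history now [(2, 33), (6, 38), (9, 30), (11, 40)])
v12: WRITE c=23  (c history now [(8, 2), (12, 23)])
READ b @v9: history=[(4, 7), (5, 1)] -> pick v5 -> 1
READ b @v5: history=[(4, 7), (5, 1)] -> pick v5 -> 1
v13: WRITE d=3  (d history now [(1, 10), (3, 15), (7, 40), (10, 4), (13, 3)])
v14: WRITE e=7  (e history now [(14, 7)])
READ e @v4: history=[(14, 7)] -> no version <= 4 -> NONE
v15: WRITE d=8  (d history now [(1, 10), (3, 15), (7, 40), (10, 4), (13, 3), (15, 8)])
v16: WRITE b=9  (b history now [(4, 7), (5, 1), (16, 9)])
READ a @v2: history=[(2, 33), (6, 38), (9, 30), (11, 40)] -> pick v2 -> 33
READ b @v10: history=[(4, 7), (5, 1), (16, 9)] -> pick v5 -> 1
Read results in order: ['15', '1', '1', 'NONE', '33', '1']
NONE count = 1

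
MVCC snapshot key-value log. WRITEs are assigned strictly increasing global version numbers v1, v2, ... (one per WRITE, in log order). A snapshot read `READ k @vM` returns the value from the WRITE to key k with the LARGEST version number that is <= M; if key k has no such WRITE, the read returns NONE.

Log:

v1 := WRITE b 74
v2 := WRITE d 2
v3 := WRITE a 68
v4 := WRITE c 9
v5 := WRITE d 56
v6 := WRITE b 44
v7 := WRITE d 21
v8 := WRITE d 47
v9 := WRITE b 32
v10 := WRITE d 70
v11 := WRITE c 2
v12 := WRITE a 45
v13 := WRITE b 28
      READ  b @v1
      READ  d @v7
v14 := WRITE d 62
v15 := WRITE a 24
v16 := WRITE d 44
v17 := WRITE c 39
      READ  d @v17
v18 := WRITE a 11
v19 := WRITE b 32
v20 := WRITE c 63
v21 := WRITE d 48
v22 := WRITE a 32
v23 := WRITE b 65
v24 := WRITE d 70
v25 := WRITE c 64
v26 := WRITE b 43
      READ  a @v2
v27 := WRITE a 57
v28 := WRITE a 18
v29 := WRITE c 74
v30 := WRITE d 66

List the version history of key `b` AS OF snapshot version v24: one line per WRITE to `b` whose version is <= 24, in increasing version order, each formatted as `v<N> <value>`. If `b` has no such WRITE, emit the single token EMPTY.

Answer: v1 74
v6 44
v9 32
v13 28
v19 32
v23 65

Derivation:
Scan writes for key=b with version <= 24:
  v1 WRITE b 74 -> keep
  v2 WRITE d 2 -> skip
  v3 WRITE a 68 -> skip
  v4 WRITE c 9 -> skip
  v5 WRITE d 56 -> skip
  v6 WRITE b 44 -> keep
  v7 WRITE d 21 -> skip
  v8 WRITE d 47 -> skip
  v9 WRITE b 32 -> keep
  v10 WRITE d 70 -> skip
  v11 WRITE c 2 -> skip
  v12 WRITE a 45 -> skip
  v13 WRITE b 28 -> keep
  v14 WRITE d 62 -> skip
  v15 WRITE a 24 -> skip
  v16 WRITE d 44 -> skip
  v17 WRITE c 39 -> skip
  v18 WRITE a 11 -> skip
  v19 WRITE b 32 -> keep
  v20 WRITE c 63 -> skip
  v21 WRITE d 48 -> skip
  v22 WRITE a 32 -> skip
  v23 WRITE b 65 -> keep
  v24 WRITE d 70 -> skip
  v25 WRITE c 64 -> skip
  v26 WRITE b 43 -> drop (> snap)
  v27 WRITE a 57 -> skip
  v28 WRITE a 18 -> skip
  v29 WRITE c 74 -> skip
  v30 WRITE d 66 -> skip
Collected: [(1, 74), (6, 44), (9, 32), (13, 28), (19, 32), (23, 65)]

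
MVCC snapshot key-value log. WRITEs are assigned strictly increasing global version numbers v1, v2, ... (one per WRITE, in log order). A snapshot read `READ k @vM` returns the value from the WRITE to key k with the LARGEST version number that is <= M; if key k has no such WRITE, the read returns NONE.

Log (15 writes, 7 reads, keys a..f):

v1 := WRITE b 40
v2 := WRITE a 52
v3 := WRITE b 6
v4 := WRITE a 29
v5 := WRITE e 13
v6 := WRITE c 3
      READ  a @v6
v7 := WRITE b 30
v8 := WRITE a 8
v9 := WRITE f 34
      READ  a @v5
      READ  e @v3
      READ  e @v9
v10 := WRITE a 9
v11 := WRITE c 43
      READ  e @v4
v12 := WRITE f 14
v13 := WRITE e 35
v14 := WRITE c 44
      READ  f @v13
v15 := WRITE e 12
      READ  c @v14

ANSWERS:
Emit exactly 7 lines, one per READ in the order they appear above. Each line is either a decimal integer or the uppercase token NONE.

Answer: 29
29
NONE
13
NONE
14
44

Derivation:
v1: WRITE b=40  (b history now [(1, 40)])
v2: WRITE a=52  (a history now [(2, 52)])
v3: WRITE b=6  (b history now [(1, 40), (3, 6)])
v4: WRITE a=29  (a history now [(2, 52), (4, 29)])
v5: WRITE e=13  (e history now [(5, 13)])
v6: WRITE c=3  (c history now [(6, 3)])
READ a @v6: history=[(2, 52), (4, 29)] -> pick v4 -> 29
v7: WRITE b=30  (b history now [(1, 40), (3, 6), (7, 30)])
v8: WRITE a=8  (a history now [(2, 52), (4, 29), (8, 8)])
v9: WRITE f=34  (f history now [(9, 34)])
READ a @v5: history=[(2, 52), (4, 29), (8, 8)] -> pick v4 -> 29
READ e @v3: history=[(5, 13)] -> no version <= 3 -> NONE
READ e @v9: history=[(5, 13)] -> pick v5 -> 13
v10: WRITE a=9  (a history now [(2, 52), (4, 29), (8, 8), (10, 9)])
v11: WRITE c=43  (c history now [(6, 3), (11, 43)])
READ e @v4: history=[(5, 13)] -> no version <= 4 -> NONE
v12: WRITE f=14  (f history now [(9, 34), (12, 14)])
v13: WRITE e=35  (e history now [(5, 13), (13, 35)])
v14: WRITE c=44  (c history now [(6, 3), (11, 43), (14, 44)])
READ f @v13: history=[(9, 34), (12, 14)] -> pick v12 -> 14
v15: WRITE e=12  (e history now [(5, 13), (13, 35), (15, 12)])
READ c @v14: history=[(6, 3), (11, 43), (14, 44)] -> pick v14 -> 44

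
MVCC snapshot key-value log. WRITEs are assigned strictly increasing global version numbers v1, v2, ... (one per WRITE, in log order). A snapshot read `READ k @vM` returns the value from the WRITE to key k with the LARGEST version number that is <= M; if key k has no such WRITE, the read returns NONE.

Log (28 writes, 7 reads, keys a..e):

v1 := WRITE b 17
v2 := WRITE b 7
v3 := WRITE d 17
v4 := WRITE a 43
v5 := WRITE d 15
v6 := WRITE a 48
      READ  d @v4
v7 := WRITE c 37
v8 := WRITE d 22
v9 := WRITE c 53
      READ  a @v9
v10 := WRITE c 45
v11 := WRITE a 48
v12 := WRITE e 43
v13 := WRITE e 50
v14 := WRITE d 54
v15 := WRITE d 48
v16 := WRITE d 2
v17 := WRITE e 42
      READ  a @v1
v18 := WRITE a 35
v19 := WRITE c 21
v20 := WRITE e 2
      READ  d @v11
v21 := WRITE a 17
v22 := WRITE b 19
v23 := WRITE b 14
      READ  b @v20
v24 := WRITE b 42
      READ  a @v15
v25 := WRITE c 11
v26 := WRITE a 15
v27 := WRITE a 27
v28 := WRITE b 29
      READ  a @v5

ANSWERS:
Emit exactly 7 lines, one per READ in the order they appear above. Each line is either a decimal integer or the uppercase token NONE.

v1: WRITE b=17  (b history now [(1, 17)])
v2: WRITE b=7  (b history now [(1, 17), (2, 7)])
v3: WRITE d=17  (d history now [(3, 17)])
v4: WRITE a=43  (a history now [(4, 43)])
v5: WRITE d=15  (d history now [(3, 17), (5, 15)])
v6: WRITE a=48  (a history now [(4, 43), (6, 48)])
READ d @v4: history=[(3, 17), (5, 15)] -> pick v3 -> 17
v7: WRITE c=37  (c history now [(7, 37)])
v8: WRITE d=22  (d history now [(3, 17), (5, 15), (8, 22)])
v9: WRITE c=53  (c history now [(7, 37), (9, 53)])
READ a @v9: history=[(4, 43), (6, 48)] -> pick v6 -> 48
v10: WRITE c=45  (c history now [(7, 37), (9, 53), (10, 45)])
v11: WRITE a=48  (a history now [(4, 43), (6, 48), (11, 48)])
v12: WRITE e=43  (e history now [(12, 43)])
v13: WRITE e=50  (e history now [(12, 43), (13, 50)])
v14: WRITE d=54  (d history now [(3, 17), (5, 15), (8, 22), (14, 54)])
v15: WRITE d=48  (d history now [(3, 17), (5, 15), (8, 22), (14, 54), (15, 48)])
v16: WRITE d=2  (d history now [(3, 17), (5, 15), (8, 22), (14, 54), (15, 48), (16, 2)])
v17: WRITE e=42  (e history now [(12, 43), (13, 50), (17, 42)])
READ a @v1: history=[(4, 43), (6, 48), (11, 48)] -> no version <= 1 -> NONE
v18: WRITE a=35  (a history now [(4, 43), (6, 48), (11, 48), (18, 35)])
v19: WRITE c=21  (c history now [(7, 37), (9, 53), (10, 45), (19, 21)])
v20: WRITE e=2  (e history now [(12, 43), (13, 50), (17, 42), (20, 2)])
READ d @v11: history=[(3, 17), (5, 15), (8, 22), (14, 54), (15, 48), (16, 2)] -> pick v8 -> 22
v21: WRITE a=17  (a history now [(4, 43), (6, 48), (11, 48), (18, 35), (21, 17)])
v22: WRITE b=19  (b history now [(1, 17), (2, 7), (22, 19)])
v23: WRITE b=14  (b history now [(1, 17), (2, 7), (22, 19), (23, 14)])
READ b @v20: history=[(1, 17), (2, 7), (22, 19), (23, 14)] -> pick v2 -> 7
v24: WRITE b=42  (b history now [(1, 17), (2, 7), (22, 19), (23, 14), (24, 42)])
READ a @v15: history=[(4, 43), (6, 48), (11, 48), (18, 35), (21, 17)] -> pick v11 -> 48
v25: WRITE c=11  (c history now [(7, 37), (9, 53), (10, 45), (19, 21), (25, 11)])
v26: WRITE a=15  (a history now [(4, 43), (6, 48), (11, 48), (18, 35), (21, 17), (26, 15)])
v27: WRITE a=27  (a history now [(4, 43), (6, 48), (11, 48), (18, 35), (21, 17), (26, 15), (27, 27)])
v28: WRITE b=29  (b history now [(1, 17), (2, 7), (22, 19), (23, 14), (24, 42), (28, 29)])
READ a @v5: history=[(4, 43), (6, 48), (11, 48), (18, 35), (21, 17), (26, 15), (27, 27)] -> pick v4 -> 43

Answer: 17
48
NONE
22
7
48
43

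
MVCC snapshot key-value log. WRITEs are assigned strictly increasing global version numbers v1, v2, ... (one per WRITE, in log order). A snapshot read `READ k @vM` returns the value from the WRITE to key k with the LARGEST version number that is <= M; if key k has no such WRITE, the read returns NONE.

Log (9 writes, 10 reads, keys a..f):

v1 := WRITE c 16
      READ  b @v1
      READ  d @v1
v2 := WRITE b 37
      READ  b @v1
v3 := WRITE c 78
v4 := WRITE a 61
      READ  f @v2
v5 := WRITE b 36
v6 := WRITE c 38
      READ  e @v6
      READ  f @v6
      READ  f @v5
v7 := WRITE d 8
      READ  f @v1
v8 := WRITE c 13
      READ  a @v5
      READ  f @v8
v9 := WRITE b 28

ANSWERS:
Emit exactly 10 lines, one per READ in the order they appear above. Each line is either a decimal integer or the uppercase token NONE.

v1: WRITE c=16  (c history now [(1, 16)])
READ b @v1: history=[] -> no version <= 1 -> NONE
READ d @v1: history=[] -> no version <= 1 -> NONE
v2: WRITE b=37  (b history now [(2, 37)])
READ b @v1: history=[(2, 37)] -> no version <= 1 -> NONE
v3: WRITE c=78  (c history now [(1, 16), (3, 78)])
v4: WRITE a=61  (a history now [(4, 61)])
READ f @v2: history=[] -> no version <= 2 -> NONE
v5: WRITE b=36  (b history now [(2, 37), (5, 36)])
v6: WRITE c=38  (c history now [(1, 16), (3, 78), (6, 38)])
READ e @v6: history=[] -> no version <= 6 -> NONE
READ f @v6: history=[] -> no version <= 6 -> NONE
READ f @v5: history=[] -> no version <= 5 -> NONE
v7: WRITE d=8  (d history now [(7, 8)])
READ f @v1: history=[] -> no version <= 1 -> NONE
v8: WRITE c=13  (c history now [(1, 16), (3, 78), (6, 38), (8, 13)])
READ a @v5: history=[(4, 61)] -> pick v4 -> 61
READ f @v8: history=[] -> no version <= 8 -> NONE
v9: WRITE b=28  (b history now [(2, 37), (5, 36), (9, 28)])

Answer: NONE
NONE
NONE
NONE
NONE
NONE
NONE
NONE
61
NONE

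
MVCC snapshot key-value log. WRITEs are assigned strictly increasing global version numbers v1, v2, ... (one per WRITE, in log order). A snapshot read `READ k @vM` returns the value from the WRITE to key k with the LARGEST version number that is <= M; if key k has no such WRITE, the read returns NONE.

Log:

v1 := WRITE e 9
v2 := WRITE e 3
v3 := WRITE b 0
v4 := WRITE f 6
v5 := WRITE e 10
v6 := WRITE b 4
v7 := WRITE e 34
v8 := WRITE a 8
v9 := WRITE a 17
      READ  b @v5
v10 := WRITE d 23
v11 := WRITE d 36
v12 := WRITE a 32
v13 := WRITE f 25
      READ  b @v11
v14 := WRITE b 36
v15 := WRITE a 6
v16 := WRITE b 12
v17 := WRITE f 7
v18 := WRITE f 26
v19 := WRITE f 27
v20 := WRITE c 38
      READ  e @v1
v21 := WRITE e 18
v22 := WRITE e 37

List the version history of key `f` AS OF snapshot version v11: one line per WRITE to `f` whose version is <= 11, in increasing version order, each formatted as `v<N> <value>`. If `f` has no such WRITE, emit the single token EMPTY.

Scan writes for key=f with version <= 11:
  v1 WRITE e 9 -> skip
  v2 WRITE e 3 -> skip
  v3 WRITE b 0 -> skip
  v4 WRITE f 6 -> keep
  v5 WRITE e 10 -> skip
  v6 WRITE b 4 -> skip
  v7 WRITE e 34 -> skip
  v8 WRITE a 8 -> skip
  v9 WRITE a 17 -> skip
  v10 WRITE d 23 -> skip
  v11 WRITE d 36 -> skip
  v12 WRITE a 32 -> skip
  v13 WRITE f 25 -> drop (> snap)
  v14 WRITE b 36 -> skip
  v15 WRITE a 6 -> skip
  v16 WRITE b 12 -> skip
  v17 WRITE f 7 -> drop (> snap)
  v18 WRITE f 26 -> drop (> snap)
  v19 WRITE f 27 -> drop (> snap)
  v20 WRITE c 38 -> skip
  v21 WRITE e 18 -> skip
  v22 WRITE e 37 -> skip
Collected: [(4, 6)]

Answer: v4 6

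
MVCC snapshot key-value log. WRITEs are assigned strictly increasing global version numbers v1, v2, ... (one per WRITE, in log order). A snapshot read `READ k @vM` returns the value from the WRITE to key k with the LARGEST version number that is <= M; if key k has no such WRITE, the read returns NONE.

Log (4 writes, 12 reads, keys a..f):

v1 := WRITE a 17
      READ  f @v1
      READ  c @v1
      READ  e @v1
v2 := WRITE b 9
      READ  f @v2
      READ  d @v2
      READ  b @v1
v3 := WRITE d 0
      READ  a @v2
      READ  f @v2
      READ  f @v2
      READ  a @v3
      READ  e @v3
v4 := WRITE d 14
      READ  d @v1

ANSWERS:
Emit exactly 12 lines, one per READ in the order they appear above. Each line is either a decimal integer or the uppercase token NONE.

v1: WRITE a=17  (a history now [(1, 17)])
READ f @v1: history=[] -> no version <= 1 -> NONE
READ c @v1: history=[] -> no version <= 1 -> NONE
READ e @v1: history=[] -> no version <= 1 -> NONE
v2: WRITE b=9  (b history now [(2, 9)])
READ f @v2: history=[] -> no version <= 2 -> NONE
READ d @v2: history=[] -> no version <= 2 -> NONE
READ b @v1: history=[(2, 9)] -> no version <= 1 -> NONE
v3: WRITE d=0  (d history now [(3, 0)])
READ a @v2: history=[(1, 17)] -> pick v1 -> 17
READ f @v2: history=[] -> no version <= 2 -> NONE
READ f @v2: history=[] -> no version <= 2 -> NONE
READ a @v3: history=[(1, 17)] -> pick v1 -> 17
READ e @v3: history=[] -> no version <= 3 -> NONE
v4: WRITE d=14  (d history now [(3, 0), (4, 14)])
READ d @v1: history=[(3, 0), (4, 14)] -> no version <= 1 -> NONE

Answer: NONE
NONE
NONE
NONE
NONE
NONE
17
NONE
NONE
17
NONE
NONE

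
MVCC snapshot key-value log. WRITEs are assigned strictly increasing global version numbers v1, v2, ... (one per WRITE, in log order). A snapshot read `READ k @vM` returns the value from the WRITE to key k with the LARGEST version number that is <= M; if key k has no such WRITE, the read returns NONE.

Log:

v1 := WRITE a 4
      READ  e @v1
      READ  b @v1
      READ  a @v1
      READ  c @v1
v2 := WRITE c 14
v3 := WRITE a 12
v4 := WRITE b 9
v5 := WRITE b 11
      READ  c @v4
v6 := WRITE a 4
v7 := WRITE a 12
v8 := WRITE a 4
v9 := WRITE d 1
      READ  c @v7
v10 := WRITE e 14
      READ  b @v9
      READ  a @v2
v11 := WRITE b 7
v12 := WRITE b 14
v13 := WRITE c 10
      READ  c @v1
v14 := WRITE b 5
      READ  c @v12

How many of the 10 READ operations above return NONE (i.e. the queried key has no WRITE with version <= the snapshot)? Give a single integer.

Answer: 4

Derivation:
v1: WRITE a=4  (a history now [(1, 4)])
READ e @v1: history=[] -> no version <= 1 -> NONE
READ b @v1: history=[] -> no version <= 1 -> NONE
READ a @v1: history=[(1, 4)] -> pick v1 -> 4
READ c @v1: history=[] -> no version <= 1 -> NONE
v2: WRITE c=14  (c history now [(2, 14)])
v3: WRITE a=12  (a history now [(1, 4), (3, 12)])
v4: WRITE b=9  (b history now [(4, 9)])
v5: WRITE b=11  (b history now [(4, 9), (5, 11)])
READ c @v4: history=[(2, 14)] -> pick v2 -> 14
v6: WRITE a=4  (a history now [(1, 4), (3, 12), (6, 4)])
v7: WRITE a=12  (a history now [(1, 4), (3, 12), (6, 4), (7, 12)])
v8: WRITE a=4  (a history now [(1, 4), (3, 12), (6, 4), (7, 12), (8, 4)])
v9: WRITE d=1  (d history now [(9, 1)])
READ c @v7: history=[(2, 14)] -> pick v2 -> 14
v10: WRITE e=14  (e history now [(10, 14)])
READ b @v9: history=[(4, 9), (5, 11)] -> pick v5 -> 11
READ a @v2: history=[(1, 4), (3, 12), (6, 4), (7, 12), (8, 4)] -> pick v1 -> 4
v11: WRITE b=7  (b history now [(4, 9), (5, 11), (11, 7)])
v12: WRITE b=14  (b history now [(4, 9), (5, 11), (11, 7), (12, 14)])
v13: WRITE c=10  (c history now [(2, 14), (13, 10)])
READ c @v1: history=[(2, 14), (13, 10)] -> no version <= 1 -> NONE
v14: WRITE b=5  (b history now [(4, 9), (5, 11), (11, 7), (12, 14), (14, 5)])
READ c @v12: history=[(2, 14), (13, 10)] -> pick v2 -> 14
Read results in order: ['NONE', 'NONE', '4', 'NONE', '14', '14', '11', '4', 'NONE', '14']
NONE count = 4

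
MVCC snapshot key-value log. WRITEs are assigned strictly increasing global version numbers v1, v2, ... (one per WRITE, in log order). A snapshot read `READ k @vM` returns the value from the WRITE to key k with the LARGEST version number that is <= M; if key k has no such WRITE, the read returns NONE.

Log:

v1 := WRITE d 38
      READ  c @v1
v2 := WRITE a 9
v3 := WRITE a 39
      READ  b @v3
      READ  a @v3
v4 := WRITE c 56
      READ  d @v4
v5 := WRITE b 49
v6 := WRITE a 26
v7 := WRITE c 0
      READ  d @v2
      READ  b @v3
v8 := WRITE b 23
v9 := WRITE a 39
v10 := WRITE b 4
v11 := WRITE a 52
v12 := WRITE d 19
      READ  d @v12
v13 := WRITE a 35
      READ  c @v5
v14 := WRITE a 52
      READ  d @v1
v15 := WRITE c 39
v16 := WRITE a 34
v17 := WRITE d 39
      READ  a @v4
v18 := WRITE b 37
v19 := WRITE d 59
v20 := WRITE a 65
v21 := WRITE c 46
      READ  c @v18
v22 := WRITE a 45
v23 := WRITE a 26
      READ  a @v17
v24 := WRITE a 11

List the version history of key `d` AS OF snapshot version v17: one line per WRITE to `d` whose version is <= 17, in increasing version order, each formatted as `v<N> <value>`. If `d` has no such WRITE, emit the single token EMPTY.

Answer: v1 38
v12 19
v17 39

Derivation:
Scan writes for key=d with version <= 17:
  v1 WRITE d 38 -> keep
  v2 WRITE a 9 -> skip
  v3 WRITE a 39 -> skip
  v4 WRITE c 56 -> skip
  v5 WRITE b 49 -> skip
  v6 WRITE a 26 -> skip
  v7 WRITE c 0 -> skip
  v8 WRITE b 23 -> skip
  v9 WRITE a 39 -> skip
  v10 WRITE b 4 -> skip
  v11 WRITE a 52 -> skip
  v12 WRITE d 19 -> keep
  v13 WRITE a 35 -> skip
  v14 WRITE a 52 -> skip
  v15 WRITE c 39 -> skip
  v16 WRITE a 34 -> skip
  v17 WRITE d 39 -> keep
  v18 WRITE b 37 -> skip
  v19 WRITE d 59 -> drop (> snap)
  v20 WRITE a 65 -> skip
  v21 WRITE c 46 -> skip
  v22 WRITE a 45 -> skip
  v23 WRITE a 26 -> skip
  v24 WRITE a 11 -> skip
Collected: [(1, 38), (12, 19), (17, 39)]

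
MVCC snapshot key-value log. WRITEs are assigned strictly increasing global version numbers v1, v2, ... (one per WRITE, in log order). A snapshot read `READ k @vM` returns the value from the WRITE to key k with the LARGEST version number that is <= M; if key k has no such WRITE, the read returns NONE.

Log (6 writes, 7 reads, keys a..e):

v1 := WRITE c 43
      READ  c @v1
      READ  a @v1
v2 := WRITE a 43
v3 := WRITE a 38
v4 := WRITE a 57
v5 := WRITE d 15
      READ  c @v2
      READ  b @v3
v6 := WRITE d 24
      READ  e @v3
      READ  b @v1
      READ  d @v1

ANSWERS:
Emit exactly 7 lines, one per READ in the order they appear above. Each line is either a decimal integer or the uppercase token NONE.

Answer: 43
NONE
43
NONE
NONE
NONE
NONE

Derivation:
v1: WRITE c=43  (c history now [(1, 43)])
READ c @v1: history=[(1, 43)] -> pick v1 -> 43
READ a @v1: history=[] -> no version <= 1 -> NONE
v2: WRITE a=43  (a history now [(2, 43)])
v3: WRITE a=38  (a history now [(2, 43), (3, 38)])
v4: WRITE a=57  (a history now [(2, 43), (3, 38), (4, 57)])
v5: WRITE d=15  (d history now [(5, 15)])
READ c @v2: history=[(1, 43)] -> pick v1 -> 43
READ b @v3: history=[] -> no version <= 3 -> NONE
v6: WRITE d=24  (d history now [(5, 15), (6, 24)])
READ e @v3: history=[] -> no version <= 3 -> NONE
READ b @v1: history=[] -> no version <= 1 -> NONE
READ d @v1: history=[(5, 15), (6, 24)] -> no version <= 1 -> NONE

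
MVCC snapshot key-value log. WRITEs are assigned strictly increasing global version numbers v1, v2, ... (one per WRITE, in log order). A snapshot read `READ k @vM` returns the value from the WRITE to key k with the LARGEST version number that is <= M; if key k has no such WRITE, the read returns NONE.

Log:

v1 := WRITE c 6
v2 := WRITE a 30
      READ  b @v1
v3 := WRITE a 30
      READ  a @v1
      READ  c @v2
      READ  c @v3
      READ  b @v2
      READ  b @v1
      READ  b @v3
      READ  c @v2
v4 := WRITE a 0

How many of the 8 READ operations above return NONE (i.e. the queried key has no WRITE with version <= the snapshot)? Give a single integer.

v1: WRITE c=6  (c history now [(1, 6)])
v2: WRITE a=30  (a history now [(2, 30)])
READ b @v1: history=[] -> no version <= 1 -> NONE
v3: WRITE a=30  (a history now [(2, 30), (3, 30)])
READ a @v1: history=[(2, 30), (3, 30)] -> no version <= 1 -> NONE
READ c @v2: history=[(1, 6)] -> pick v1 -> 6
READ c @v3: history=[(1, 6)] -> pick v1 -> 6
READ b @v2: history=[] -> no version <= 2 -> NONE
READ b @v1: history=[] -> no version <= 1 -> NONE
READ b @v3: history=[] -> no version <= 3 -> NONE
READ c @v2: history=[(1, 6)] -> pick v1 -> 6
v4: WRITE a=0  (a history now [(2, 30), (3, 30), (4, 0)])
Read results in order: ['NONE', 'NONE', '6', '6', 'NONE', 'NONE', 'NONE', '6']
NONE count = 5

Answer: 5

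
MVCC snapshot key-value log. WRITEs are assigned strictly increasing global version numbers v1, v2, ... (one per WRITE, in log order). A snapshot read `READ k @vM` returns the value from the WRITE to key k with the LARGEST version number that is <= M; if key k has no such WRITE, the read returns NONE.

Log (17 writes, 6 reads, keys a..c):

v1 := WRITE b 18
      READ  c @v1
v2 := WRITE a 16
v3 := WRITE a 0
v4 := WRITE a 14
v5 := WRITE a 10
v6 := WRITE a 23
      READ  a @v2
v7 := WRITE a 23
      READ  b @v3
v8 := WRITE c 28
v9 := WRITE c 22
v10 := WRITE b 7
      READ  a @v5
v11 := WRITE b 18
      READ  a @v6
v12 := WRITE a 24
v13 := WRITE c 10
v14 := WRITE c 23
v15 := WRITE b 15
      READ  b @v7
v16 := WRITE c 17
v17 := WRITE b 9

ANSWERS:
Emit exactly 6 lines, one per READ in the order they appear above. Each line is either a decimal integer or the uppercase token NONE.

Answer: NONE
16
18
10
23
18

Derivation:
v1: WRITE b=18  (b history now [(1, 18)])
READ c @v1: history=[] -> no version <= 1 -> NONE
v2: WRITE a=16  (a history now [(2, 16)])
v3: WRITE a=0  (a history now [(2, 16), (3, 0)])
v4: WRITE a=14  (a history now [(2, 16), (3, 0), (4, 14)])
v5: WRITE a=10  (a history now [(2, 16), (3, 0), (4, 14), (5, 10)])
v6: WRITE a=23  (a history now [(2, 16), (3, 0), (4, 14), (5, 10), (6, 23)])
READ a @v2: history=[(2, 16), (3, 0), (4, 14), (5, 10), (6, 23)] -> pick v2 -> 16
v7: WRITE a=23  (a history now [(2, 16), (3, 0), (4, 14), (5, 10), (6, 23), (7, 23)])
READ b @v3: history=[(1, 18)] -> pick v1 -> 18
v8: WRITE c=28  (c history now [(8, 28)])
v9: WRITE c=22  (c history now [(8, 28), (9, 22)])
v10: WRITE b=7  (b history now [(1, 18), (10, 7)])
READ a @v5: history=[(2, 16), (3, 0), (4, 14), (5, 10), (6, 23), (7, 23)] -> pick v5 -> 10
v11: WRITE b=18  (b history now [(1, 18), (10, 7), (11, 18)])
READ a @v6: history=[(2, 16), (3, 0), (4, 14), (5, 10), (6, 23), (7, 23)] -> pick v6 -> 23
v12: WRITE a=24  (a history now [(2, 16), (3, 0), (4, 14), (5, 10), (6, 23), (7, 23), (12, 24)])
v13: WRITE c=10  (c history now [(8, 28), (9, 22), (13, 10)])
v14: WRITE c=23  (c history now [(8, 28), (9, 22), (13, 10), (14, 23)])
v15: WRITE b=15  (b history now [(1, 18), (10, 7), (11, 18), (15, 15)])
READ b @v7: history=[(1, 18), (10, 7), (11, 18), (15, 15)] -> pick v1 -> 18
v16: WRITE c=17  (c history now [(8, 28), (9, 22), (13, 10), (14, 23), (16, 17)])
v17: WRITE b=9  (b history now [(1, 18), (10, 7), (11, 18), (15, 15), (17, 9)])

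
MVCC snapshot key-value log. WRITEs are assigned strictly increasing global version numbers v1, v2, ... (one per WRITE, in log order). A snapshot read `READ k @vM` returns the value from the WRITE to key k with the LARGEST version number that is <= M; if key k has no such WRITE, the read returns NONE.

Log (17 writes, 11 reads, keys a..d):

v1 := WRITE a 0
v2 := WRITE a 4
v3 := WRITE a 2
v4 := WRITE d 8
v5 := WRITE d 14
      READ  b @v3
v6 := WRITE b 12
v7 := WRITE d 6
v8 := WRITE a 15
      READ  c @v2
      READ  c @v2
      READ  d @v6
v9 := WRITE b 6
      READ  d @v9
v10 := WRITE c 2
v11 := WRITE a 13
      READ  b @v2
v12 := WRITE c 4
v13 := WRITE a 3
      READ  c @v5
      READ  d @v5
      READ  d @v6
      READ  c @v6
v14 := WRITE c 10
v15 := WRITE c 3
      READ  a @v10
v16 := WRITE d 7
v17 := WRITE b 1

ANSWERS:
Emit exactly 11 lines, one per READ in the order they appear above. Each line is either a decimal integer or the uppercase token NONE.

Answer: NONE
NONE
NONE
14
6
NONE
NONE
14
14
NONE
15

Derivation:
v1: WRITE a=0  (a history now [(1, 0)])
v2: WRITE a=4  (a history now [(1, 0), (2, 4)])
v3: WRITE a=2  (a history now [(1, 0), (2, 4), (3, 2)])
v4: WRITE d=8  (d history now [(4, 8)])
v5: WRITE d=14  (d history now [(4, 8), (5, 14)])
READ b @v3: history=[] -> no version <= 3 -> NONE
v6: WRITE b=12  (b history now [(6, 12)])
v7: WRITE d=6  (d history now [(4, 8), (5, 14), (7, 6)])
v8: WRITE a=15  (a history now [(1, 0), (2, 4), (3, 2), (8, 15)])
READ c @v2: history=[] -> no version <= 2 -> NONE
READ c @v2: history=[] -> no version <= 2 -> NONE
READ d @v6: history=[(4, 8), (5, 14), (7, 6)] -> pick v5 -> 14
v9: WRITE b=6  (b history now [(6, 12), (9, 6)])
READ d @v9: history=[(4, 8), (5, 14), (7, 6)] -> pick v7 -> 6
v10: WRITE c=2  (c history now [(10, 2)])
v11: WRITE a=13  (a history now [(1, 0), (2, 4), (3, 2), (8, 15), (11, 13)])
READ b @v2: history=[(6, 12), (9, 6)] -> no version <= 2 -> NONE
v12: WRITE c=4  (c history now [(10, 2), (12, 4)])
v13: WRITE a=3  (a history now [(1, 0), (2, 4), (3, 2), (8, 15), (11, 13), (13, 3)])
READ c @v5: history=[(10, 2), (12, 4)] -> no version <= 5 -> NONE
READ d @v5: history=[(4, 8), (5, 14), (7, 6)] -> pick v5 -> 14
READ d @v6: history=[(4, 8), (5, 14), (7, 6)] -> pick v5 -> 14
READ c @v6: history=[(10, 2), (12, 4)] -> no version <= 6 -> NONE
v14: WRITE c=10  (c history now [(10, 2), (12, 4), (14, 10)])
v15: WRITE c=3  (c history now [(10, 2), (12, 4), (14, 10), (15, 3)])
READ a @v10: history=[(1, 0), (2, 4), (3, 2), (8, 15), (11, 13), (13, 3)] -> pick v8 -> 15
v16: WRITE d=7  (d history now [(4, 8), (5, 14), (7, 6), (16, 7)])
v17: WRITE b=1  (b history now [(6, 12), (9, 6), (17, 1)])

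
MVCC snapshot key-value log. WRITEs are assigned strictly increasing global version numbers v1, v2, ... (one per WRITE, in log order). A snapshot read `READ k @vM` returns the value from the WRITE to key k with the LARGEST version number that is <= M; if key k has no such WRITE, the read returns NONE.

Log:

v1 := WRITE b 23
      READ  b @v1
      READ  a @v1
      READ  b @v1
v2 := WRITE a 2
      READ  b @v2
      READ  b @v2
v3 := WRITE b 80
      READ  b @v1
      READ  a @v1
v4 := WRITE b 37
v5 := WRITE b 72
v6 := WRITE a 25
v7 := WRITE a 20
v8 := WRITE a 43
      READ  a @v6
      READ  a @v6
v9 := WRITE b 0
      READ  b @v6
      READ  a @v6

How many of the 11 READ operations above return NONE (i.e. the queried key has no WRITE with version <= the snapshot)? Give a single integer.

Answer: 2

Derivation:
v1: WRITE b=23  (b history now [(1, 23)])
READ b @v1: history=[(1, 23)] -> pick v1 -> 23
READ a @v1: history=[] -> no version <= 1 -> NONE
READ b @v1: history=[(1, 23)] -> pick v1 -> 23
v2: WRITE a=2  (a history now [(2, 2)])
READ b @v2: history=[(1, 23)] -> pick v1 -> 23
READ b @v2: history=[(1, 23)] -> pick v1 -> 23
v3: WRITE b=80  (b history now [(1, 23), (3, 80)])
READ b @v1: history=[(1, 23), (3, 80)] -> pick v1 -> 23
READ a @v1: history=[(2, 2)] -> no version <= 1 -> NONE
v4: WRITE b=37  (b history now [(1, 23), (3, 80), (4, 37)])
v5: WRITE b=72  (b history now [(1, 23), (3, 80), (4, 37), (5, 72)])
v6: WRITE a=25  (a history now [(2, 2), (6, 25)])
v7: WRITE a=20  (a history now [(2, 2), (6, 25), (7, 20)])
v8: WRITE a=43  (a history now [(2, 2), (6, 25), (7, 20), (8, 43)])
READ a @v6: history=[(2, 2), (6, 25), (7, 20), (8, 43)] -> pick v6 -> 25
READ a @v6: history=[(2, 2), (6, 25), (7, 20), (8, 43)] -> pick v6 -> 25
v9: WRITE b=0  (b history now [(1, 23), (3, 80), (4, 37), (5, 72), (9, 0)])
READ b @v6: history=[(1, 23), (3, 80), (4, 37), (5, 72), (9, 0)] -> pick v5 -> 72
READ a @v6: history=[(2, 2), (6, 25), (7, 20), (8, 43)] -> pick v6 -> 25
Read results in order: ['23', 'NONE', '23', '23', '23', '23', 'NONE', '25', '25', '72', '25']
NONE count = 2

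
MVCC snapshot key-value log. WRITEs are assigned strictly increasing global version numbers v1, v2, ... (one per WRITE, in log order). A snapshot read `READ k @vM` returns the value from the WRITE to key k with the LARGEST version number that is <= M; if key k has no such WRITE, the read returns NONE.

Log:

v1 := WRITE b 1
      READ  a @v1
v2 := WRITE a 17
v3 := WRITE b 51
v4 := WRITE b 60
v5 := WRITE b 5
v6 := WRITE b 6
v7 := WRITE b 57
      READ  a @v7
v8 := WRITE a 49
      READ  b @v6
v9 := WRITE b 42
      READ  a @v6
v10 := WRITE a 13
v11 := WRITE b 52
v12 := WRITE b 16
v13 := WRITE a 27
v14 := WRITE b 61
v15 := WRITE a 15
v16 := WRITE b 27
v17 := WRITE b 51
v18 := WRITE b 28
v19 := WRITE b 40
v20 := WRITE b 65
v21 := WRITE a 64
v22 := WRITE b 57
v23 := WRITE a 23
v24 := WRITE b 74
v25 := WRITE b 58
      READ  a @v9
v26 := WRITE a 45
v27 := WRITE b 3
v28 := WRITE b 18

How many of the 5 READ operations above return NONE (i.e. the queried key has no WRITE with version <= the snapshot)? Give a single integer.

v1: WRITE b=1  (b history now [(1, 1)])
READ a @v1: history=[] -> no version <= 1 -> NONE
v2: WRITE a=17  (a history now [(2, 17)])
v3: WRITE b=51  (b history now [(1, 1), (3, 51)])
v4: WRITE b=60  (b history now [(1, 1), (3, 51), (4, 60)])
v5: WRITE b=5  (b history now [(1, 1), (3, 51), (4, 60), (5, 5)])
v6: WRITE b=6  (b history now [(1, 1), (3, 51), (4, 60), (5, 5), (6, 6)])
v7: WRITE b=57  (b history now [(1, 1), (3, 51), (4, 60), (5, 5), (6, 6), (7, 57)])
READ a @v7: history=[(2, 17)] -> pick v2 -> 17
v8: WRITE a=49  (a history now [(2, 17), (8, 49)])
READ b @v6: history=[(1, 1), (3, 51), (4, 60), (5, 5), (6, 6), (7, 57)] -> pick v6 -> 6
v9: WRITE b=42  (b history now [(1, 1), (3, 51), (4, 60), (5, 5), (6, 6), (7, 57), (9, 42)])
READ a @v6: history=[(2, 17), (8, 49)] -> pick v2 -> 17
v10: WRITE a=13  (a history now [(2, 17), (8, 49), (10, 13)])
v11: WRITE b=52  (b history now [(1, 1), (3, 51), (4, 60), (5, 5), (6, 6), (7, 57), (9, 42), (11, 52)])
v12: WRITE b=16  (b history now [(1, 1), (3, 51), (4, 60), (5, 5), (6, 6), (7, 57), (9, 42), (11, 52), (12, 16)])
v13: WRITE a=27  (a history now [(2, 17), (8, 49), (10, 13), (13, 27)])
v14: WRITE b=61  (b history now [(1, 1), (3, 51), (4, 60), (5, 5), (6, 6), (7, 57), (9, 42), (11, 52), (12, 16), (14, 61)])
v15: WRITE a=15  (a history now [(2, 17), (8, 49), (10, 13), (13, 27), (15, 15)])
v16: WRITE b=27  (b history now [(1, 1), (3, 51), (4, 60), (5, 5), (6, 6), (7, 57), (9, 42), (11, 52), (12, 16), (14, 61), (16, 27)])
v17: WRITE b=51  (b history now [(1, 1), (3, 51), (4, 60), (5, 5), (6, 6), (7, 57), (9, 42), (11, 52), (12, 16), (14, 61), (16, 27), (17, 51)])
v18: WRITE b=28  (b history now [(1, 1), (3, 51), (4, 60), (5, 5), (6, 6), (7, 57), (9, 42), (11, 52), (12, 16), (14, 61), (16, 27), (17, 51), (18, 28)])
v19: WRITE b=40  (b history now [(1, 1), (3, 51), (4, 60), (5, 5), (6, 6), (7, 57), (9, 42), (11, 52), (12, 16), (14, 61), (16, 27), (17, 51), (18, 28), (19, 40)])
v20: WRITE b=65  (b history now [(1, 1), (3, 51), (4, 60), (5, 5), (6, 6), (7, 57), (9, 42), (11, 52), (12, 16), (14, 61), (16, 27), (17, 51), (18, 28), (19, 40), (20, 65)])
v21: WRITE a=64  (a history now [(2, 17), (8, 49), (10, 13), (13, 27), (15, 15), (21, 64)])
v22: WRITE b=57  (b history now [(1, 1), (3, 51), (4, 60), (5, 5), (6, 6), (7, 57), (9, 42), (11, 52), (12, 16), (14, 61), (16, 27), (17, 51), (18, 28), (19, 40), (20, 65), (22, 57)])
v23: WRITE a=23  (a history now [(2, 17), (8, 49), (10, 13), (13, 27), (15, 15), (21, 64), (23, 23)])
v24: WRITE b=74  (b history now [(1, 1), (3, 51), (4, 60), (5, 5), (6, 6), (7, 57), (9, 42), (11, 52), (12, 16), (14, 61), (16, 27), (17, 51), (18, 28), (19, 40), (20, 65), (22, 57), (24, 74)])
v25: WRITE b=58  (b history now [(1, 1), (3, 51), (4, 60), (5, 5), (6, 6), (7, 57), (9, 42), (11, 52), (12, 16), (14, 61), (16, 27), (17, 51), (18, 28), (19, 40), (20, 65), (22, 57), (24, 74), (25, 58)])
READ a @v9: history=[(2, 17), (8, 49), (10, 13), (13, 27), (15, 15), (21, 64), (23, 23)] -> pick v8 -> 49
v26: WRITE a=45  (a history now [(2, 17), (8, 49), (10, 13), (13, 27), (15, 15), (21, 64), (23, 23), (26, 45)])
v27: WRITE b=3  (b history now [(1, 1), (3, 51), (4, 60), (5, 5), (6, 6), (7, 57), (9, 42), (11, 52), (12, 16), (14, 61), (16, 27), (17, 51), (18, 28), (19, 40), (20, 65), (22, 57), (24, 74), (25, 58), (27, 3)])
v28: WRITE b=18  (b history now [(1, 1), (3, 51), (4, 60), (5, 5), (6, 6), (7, 57), (9, 42), (11, 52), (12, 16), (14, 61), (16, 27), (17, 51), (18, 28), (19, 40), (20, 65), (22, 57), (24, 74), (25, 58), (27, 3), (28, 18)])
Read results in order: ['NONE', '17', '6', '17', '49']
NONE count = 1

Answer: 1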